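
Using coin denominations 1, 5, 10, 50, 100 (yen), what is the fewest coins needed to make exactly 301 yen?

4

Use the largest denomination that fits, subtract, and repeat.
301 = 3×100 + 1×1
Total coins = 3 + 1 = 4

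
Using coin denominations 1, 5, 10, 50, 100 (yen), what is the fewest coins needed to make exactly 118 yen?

6

Greedy: take as many of the largest coin as possible, then repeat with the remainder.
118 = 1×100 + 1×10 + 1×5 + 3×1
Total coins = 1 + 1 + 1 + 3 = 6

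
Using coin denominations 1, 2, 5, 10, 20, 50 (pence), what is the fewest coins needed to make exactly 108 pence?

5

108 = 2×50 + 1×5 + 1×2 + 1×1
Total coins = 2 + 1 + 1 + 1 = 5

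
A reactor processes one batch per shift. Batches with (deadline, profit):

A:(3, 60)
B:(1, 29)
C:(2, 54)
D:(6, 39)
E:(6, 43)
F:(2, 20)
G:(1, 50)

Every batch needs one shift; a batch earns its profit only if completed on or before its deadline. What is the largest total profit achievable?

Sort by profit descending; place each in the latest free slot ≤ its deadline.
Profit order: A=60 C=54 G=50 E=43 D=39 B=29 F=20
Assign: A→slot 3, C→slot 2, G→slot 1, E→slot 6, D→slot 5, B skipped, F skipped.
Slots: [1:G] [2:C] [3:A] [5:D] [6:E]
Profit = 50 + 54 + 60 + 39 + 43 = 246

246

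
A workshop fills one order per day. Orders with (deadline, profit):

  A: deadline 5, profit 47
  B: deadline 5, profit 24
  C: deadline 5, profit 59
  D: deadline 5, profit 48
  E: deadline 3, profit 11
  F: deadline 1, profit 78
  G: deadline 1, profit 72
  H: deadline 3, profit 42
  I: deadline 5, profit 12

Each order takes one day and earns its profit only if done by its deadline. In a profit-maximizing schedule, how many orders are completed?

By profit: F(d1,78), G(d1,72), C(d5,59), D(d5,48), A(d5,47), H(d3,42), B(d5,24), I(d5,12), E(d3,11)
F→slot 1; G skipped; C→slot 5; D→slot 4; A→slot 3; H→slot 2; B skipped; I skipped; E skipped.
5 of 9 scheduled.

5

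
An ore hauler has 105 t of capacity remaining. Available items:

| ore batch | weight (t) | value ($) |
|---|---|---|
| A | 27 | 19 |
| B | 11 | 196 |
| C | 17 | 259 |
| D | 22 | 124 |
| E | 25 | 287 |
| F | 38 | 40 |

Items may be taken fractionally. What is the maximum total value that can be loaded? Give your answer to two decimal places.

897.58

Sort by value per unit weight and fill in that order.
Order: B (196/11=17.82) > C (259/17=15.24) > E (287/25=11.48) > D (124/22=5.64) > F (40/38=1.05) > A (19/27=0.70)
Fill: take B (11 @ 196) → take C (17 @ 259) → take E (25 @ 287) → take D (22 @ 124) → take 30/38 of F → 31.58; 105/105 used.
Total value = 897.58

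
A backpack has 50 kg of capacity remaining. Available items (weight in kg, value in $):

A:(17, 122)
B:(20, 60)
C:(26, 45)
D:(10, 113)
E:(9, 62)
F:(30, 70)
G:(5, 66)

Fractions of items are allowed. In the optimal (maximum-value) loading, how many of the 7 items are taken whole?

Ratios (sorted): G 13.20, D 11.30, A 7.18, E 6.89, B 3.00, F 2.33, C 1.73
take G (5 @ 66); take D (10 @ 113); take A (17 @ 122); take E (9 @ 62); take 9/20 of B → 27.00. Capacity used 50/50.
4 item(s) taken whole; one partial (take 9/20 of B).

4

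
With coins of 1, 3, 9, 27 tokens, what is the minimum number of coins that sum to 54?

54 = 2×27
Total coins = 2 = 2

2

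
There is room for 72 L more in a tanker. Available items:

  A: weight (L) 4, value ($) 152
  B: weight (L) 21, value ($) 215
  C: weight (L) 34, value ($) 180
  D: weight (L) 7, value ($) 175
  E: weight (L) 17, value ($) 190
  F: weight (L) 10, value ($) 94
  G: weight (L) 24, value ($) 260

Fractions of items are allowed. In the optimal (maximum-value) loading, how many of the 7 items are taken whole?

Sort by value per unit weight and fill in that order.
Order: A (152/4=38.00) > D (175/7=25.00) > E (190/17=11.18) > G (260/24=10.83) > B (215/21=10.24) > F (94/10=9.40) > C (180/34=5.29)
Fill: take A (4 @ 152) → take D (7 @ 175) → take E (17 @ 190) → take G (24 @ 260) → take 20/21 of B → 204.76; 72/72 used.
4 item(s) taken whole; one partial (take 20/21 of B).

4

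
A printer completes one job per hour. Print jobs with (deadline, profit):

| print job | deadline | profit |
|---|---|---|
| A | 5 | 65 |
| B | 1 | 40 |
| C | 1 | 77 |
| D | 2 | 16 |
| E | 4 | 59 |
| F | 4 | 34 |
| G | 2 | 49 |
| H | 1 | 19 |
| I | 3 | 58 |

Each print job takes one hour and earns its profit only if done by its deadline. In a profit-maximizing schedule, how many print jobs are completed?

Profit order: C=77 A=65 E=59 I=58 G=49 B=40 F=34 H=19 D=16
Assign: C→slot 1, A→slot 5, E→slot 4, I→slot 3, G→slot 2, B skipped, F skipped, H skipped, D skipped.
Slots: [1:C] [2:G] [3:I] [4:E] [5:A]
5 of 9 scheduled.

5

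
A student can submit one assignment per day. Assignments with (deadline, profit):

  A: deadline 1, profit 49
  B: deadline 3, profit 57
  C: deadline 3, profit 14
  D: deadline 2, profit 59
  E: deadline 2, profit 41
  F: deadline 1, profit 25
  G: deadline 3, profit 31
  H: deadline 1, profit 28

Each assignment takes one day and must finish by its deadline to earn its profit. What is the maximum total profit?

By profit: D(d2,59), B(d3,57), A(d1,49), E(d2,41), G(d3,31), H(d1,28), F(d1,25), C(d3,14)
D→slot 2; B→slot 3; A→slot 1; E skipped; G skipped; H skipped; F skipped; C skipped.
Profit = 49 + 59 + 57 = 165

165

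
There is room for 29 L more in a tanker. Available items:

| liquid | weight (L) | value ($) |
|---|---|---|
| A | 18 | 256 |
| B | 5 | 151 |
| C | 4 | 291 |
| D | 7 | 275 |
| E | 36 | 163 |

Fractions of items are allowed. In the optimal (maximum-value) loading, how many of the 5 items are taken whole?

Ratios (sorted): C 72.75, D 39.29, B 30.20, A 14.22, E 4.53
take C (4 @ 291); take D (7 @ 275); take B (5 @ 151); take 13/18 of A → 184.89. Capacity used 29/29.
3 item(s) taken whole; one partial (take 13/18 of A).

3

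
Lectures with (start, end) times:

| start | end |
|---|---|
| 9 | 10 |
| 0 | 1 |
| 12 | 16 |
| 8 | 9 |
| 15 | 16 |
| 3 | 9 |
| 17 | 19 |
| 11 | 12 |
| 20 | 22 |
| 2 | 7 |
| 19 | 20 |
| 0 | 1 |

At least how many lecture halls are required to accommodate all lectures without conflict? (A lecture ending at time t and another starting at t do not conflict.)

starts: [0, 0, 2, 3, 8, 9, 11, 12, 15, 17, 19, 20]
ends:   [1, 1, 7, 9, 9, 10, 12, 16, 16, 19, 20, 22]
s0→1 s0→2  — peak 2.

2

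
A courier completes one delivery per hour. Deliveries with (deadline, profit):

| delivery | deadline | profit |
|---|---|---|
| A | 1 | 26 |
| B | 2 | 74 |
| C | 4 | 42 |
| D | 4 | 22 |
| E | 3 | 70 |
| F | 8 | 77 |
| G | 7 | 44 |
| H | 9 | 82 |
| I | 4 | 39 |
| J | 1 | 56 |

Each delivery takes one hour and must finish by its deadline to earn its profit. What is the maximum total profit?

Profit order: H=82 F=77 B=74 E=70 J=56 G=44 C=42 I=39 A=26 D=22
Assign: H→slot 9, F→slot 8, B→slot 2, E→slot 3, J→slot 1, G→slot 7, C→slot 4, I skipped, A skipped, D skipped.
Slots: [1:J] [2:B] [3:E] [4:C] [7:G] [8:F] [9:H]
Profit = 56 + 74 + 70 + 42 + 44 + 77 + 82 = 445

445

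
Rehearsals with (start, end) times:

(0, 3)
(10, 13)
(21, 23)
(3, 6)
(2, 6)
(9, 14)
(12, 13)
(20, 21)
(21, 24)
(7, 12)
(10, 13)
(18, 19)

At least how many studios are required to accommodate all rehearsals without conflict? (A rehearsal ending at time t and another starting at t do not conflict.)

4

starts: [0, 2, 3, 7, 9, 10, 10, 12, 18, 20, 21, 21]
ends:   [3, 6, 6, 12, 13, 13, 13, 14, 19, 21, 23, 24]
s0→1 s2→2 e3→1 s3→2 e6→1 e6→0 s7→1 s9→2 s10→3 s10→4  — peak 4.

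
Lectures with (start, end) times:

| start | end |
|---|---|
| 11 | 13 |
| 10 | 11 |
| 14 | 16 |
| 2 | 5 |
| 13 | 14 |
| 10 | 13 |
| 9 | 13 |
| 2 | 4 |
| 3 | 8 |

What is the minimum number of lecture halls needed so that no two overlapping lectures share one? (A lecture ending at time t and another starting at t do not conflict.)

3

Count concurrent intervals with a sweep; the peak is the room count.
starts: [2, 2, 3, 9, 10, 10, 11, 13, 14]
ends:   [4, 5, 8, 11, 13, 13, 13, 14, 16]
s2→1 s2→2 s3→3  — peak 3.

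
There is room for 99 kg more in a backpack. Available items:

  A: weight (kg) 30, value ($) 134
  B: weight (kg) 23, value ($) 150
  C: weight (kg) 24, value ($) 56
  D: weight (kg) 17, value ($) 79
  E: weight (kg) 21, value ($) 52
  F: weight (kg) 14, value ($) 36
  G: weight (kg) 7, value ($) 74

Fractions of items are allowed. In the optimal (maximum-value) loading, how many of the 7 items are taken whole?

Sort by value per unit weight and fill in that order.
Order: G (74/7=10.57) > B (150/23=6.52) > D (79/17=4.65) > A (134/30=4.47) > F (36/14=2.57) > E (52/21=2.48) > C (56/24=2.33)
Fill: take G (7 @ 74) → take B (23 @ 150) → take D (17 @ 79) → take A (30 @ 134) → take F (14 @ 36) → take 8/21 of E → 19.81; 99/99 used.
5 item(s) taken whole; one partial (take 8/21 of E).

5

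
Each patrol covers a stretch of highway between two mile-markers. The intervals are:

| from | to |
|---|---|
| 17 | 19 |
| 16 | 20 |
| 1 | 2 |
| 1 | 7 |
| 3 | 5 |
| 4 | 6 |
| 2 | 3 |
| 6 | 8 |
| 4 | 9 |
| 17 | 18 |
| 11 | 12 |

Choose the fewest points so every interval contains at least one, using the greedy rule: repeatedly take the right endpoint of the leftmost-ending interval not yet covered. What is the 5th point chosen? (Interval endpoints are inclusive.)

18

Sort by right endpoint; whenever an interval is uncovered, place a point at its right end.
Sorted: [1,2] [2,3] [3,5] [4,6] [1,7] [6,8] [4,9] [11,12] [17,18] [17,19] [16,20]
{[1,2],[2,3]} hit by 2; {[3,5],[4,6],[1,7]} hit by 5; {[6,8],[4,9]} hit by 8; {[11,12]} hit by 12; {[17,18],[17,19],[16,20]} hit by 18.
Points: 2, 5, 8, 12, 18 (5 total).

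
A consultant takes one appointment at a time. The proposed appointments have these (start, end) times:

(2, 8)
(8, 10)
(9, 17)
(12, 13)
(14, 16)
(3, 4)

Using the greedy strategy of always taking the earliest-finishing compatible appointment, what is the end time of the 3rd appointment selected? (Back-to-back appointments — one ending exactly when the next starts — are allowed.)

By end time: (3,4), (2,8), (8,10), (12,13), (14,16), (9,17).
Pick (3,4); next start ≥ 4 → (8,10); next start ≥ 10 → (12,13); next start ≥ 13 → (14,16).
Selected: (3,4) (8,10) (12,13) (14,16)

13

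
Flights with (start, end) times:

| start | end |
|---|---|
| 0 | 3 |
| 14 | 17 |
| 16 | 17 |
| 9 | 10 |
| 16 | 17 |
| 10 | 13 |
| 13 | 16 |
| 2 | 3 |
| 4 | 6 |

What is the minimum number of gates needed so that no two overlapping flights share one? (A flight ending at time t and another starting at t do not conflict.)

The answer is the maximum number of intervals overlapping at any instant.
starts: [0, 2, 4, 9, 10, 13, 14, 16, 16]
ends:   [3, 3, 6, 10, 13, 16, 17, 17, 17]
s0→1 s2→2 e3→1 e3→0 s4→1 e6→0 s9→1 e10→0 s10→1 e13→0 s13→1 s14→2 e16→1 s16→2 s16→3  — peak 3.

3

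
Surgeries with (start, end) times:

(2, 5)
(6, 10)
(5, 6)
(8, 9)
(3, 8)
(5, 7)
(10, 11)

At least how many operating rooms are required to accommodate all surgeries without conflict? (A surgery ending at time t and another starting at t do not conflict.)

starts: [2, 3, 5, 5, 6, 8, 10]
ends:   [5, 6, 7, 8, 9, 10, 11]
s2→1 s3→2 e5→1 s5→2 s5→3  — peak 3.

3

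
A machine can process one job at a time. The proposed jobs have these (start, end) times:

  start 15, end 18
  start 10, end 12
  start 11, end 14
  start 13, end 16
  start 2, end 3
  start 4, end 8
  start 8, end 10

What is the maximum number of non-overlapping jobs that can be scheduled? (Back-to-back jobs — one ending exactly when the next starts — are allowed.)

5

Order by finish time; keep every interval that doesn't clash with the previous kept one.
By end time: (2,3), (4,8), (8,10), (10,12), (11,14), (13,16), (15,18).
Pick (2,3); next start ≥ 3 → (4,8); next start ≥ 8 → (8,10); next start ≥ 10 → (10,12); next start ≥ 12 → (13,16).
Selected 5 jobs.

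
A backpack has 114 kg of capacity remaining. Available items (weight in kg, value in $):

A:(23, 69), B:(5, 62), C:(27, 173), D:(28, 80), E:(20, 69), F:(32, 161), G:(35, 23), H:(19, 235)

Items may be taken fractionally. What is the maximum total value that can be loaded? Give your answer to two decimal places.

Ratios (sorted): B 12.40, H 12.37, C 6.41, F 5.03, E 3.45, A 3.00, D 2.86, G 0.66
take B (5 @ 62); take H (19 @ 235); take C (27 @ 173); take F (32 @ 161); take E (20 @ 69); take 11/23 of A → 33.00. Capacity used 114/114.
Total value = 733.00

733.00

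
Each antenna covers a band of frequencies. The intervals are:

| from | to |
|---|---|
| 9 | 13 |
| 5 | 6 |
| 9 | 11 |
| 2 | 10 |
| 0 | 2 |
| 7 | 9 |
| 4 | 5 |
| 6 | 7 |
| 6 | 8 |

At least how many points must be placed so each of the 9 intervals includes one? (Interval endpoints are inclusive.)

4

By right end: [0,2]  [4,5]  [5,6]  [6,7]  [6,8]  [7,9]  [2,10]  [9,11]  [9,13]
[0,2] uncovered → point at 2; [4,5] uncovered → point at 5; [6,7] uncovered → point at 7; [9,11] uncovered → point at 11.
Points: 2, 5, 7, 11 (4 total).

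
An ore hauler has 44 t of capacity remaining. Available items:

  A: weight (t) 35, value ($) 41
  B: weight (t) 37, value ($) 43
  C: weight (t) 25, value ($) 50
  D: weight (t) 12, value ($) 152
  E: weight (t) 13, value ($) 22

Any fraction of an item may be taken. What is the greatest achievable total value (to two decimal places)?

213.85

Order: D (152/12=12.67) > C (50/25=2.00) > E (22/13=1.69) > A (41/35=1.17) > B (43/37=1.16)
Fill: take D (12 @ 152) → take C (25 @ 50) → take 7/13 of E → 11.85; 44/44 used.
Total value = 213.85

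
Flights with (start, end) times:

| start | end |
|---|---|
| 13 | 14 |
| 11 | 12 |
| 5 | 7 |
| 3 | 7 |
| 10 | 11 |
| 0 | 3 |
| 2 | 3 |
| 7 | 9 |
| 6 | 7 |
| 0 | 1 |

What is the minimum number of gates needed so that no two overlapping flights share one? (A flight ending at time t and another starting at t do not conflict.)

3

The answer is the maximum number of intervals overlapping at any instant.
Events (time:±→running): 0:+→1 0:+→2 1:-→1 2:+→2 3:-→1 3:-→0 3:+→1 5:+→2 6:+→3 … peak 3.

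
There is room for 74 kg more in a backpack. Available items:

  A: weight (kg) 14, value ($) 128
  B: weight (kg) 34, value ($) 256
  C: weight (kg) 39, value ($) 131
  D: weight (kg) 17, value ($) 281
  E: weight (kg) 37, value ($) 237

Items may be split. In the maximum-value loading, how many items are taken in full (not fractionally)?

3

Order: D (281/17=16.53) > A (128/14=9.14) > B (256/34=7.53) > E (237/37=6.41) > C (131/39=3.36)
Fill: take D (17 @ 281) → take A (14 @ 128) → take B (34 @ 256) → take 9/37 of E → 57.65; 74/74 used.
3 item(s) taken whole; one partial (take 9/37 of E).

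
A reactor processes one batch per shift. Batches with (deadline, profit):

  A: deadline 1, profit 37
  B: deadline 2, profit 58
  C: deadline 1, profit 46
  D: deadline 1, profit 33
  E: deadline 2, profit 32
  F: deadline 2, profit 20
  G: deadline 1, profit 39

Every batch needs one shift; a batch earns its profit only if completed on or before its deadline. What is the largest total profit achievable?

Take jobs in profit order; each goes to the latest open slot no later than its deadline.
Profit order: B=58 C=46 G=39 A=37 D=33 E=32 F=20
Assign: B→slot 2, C→slot 1, G skipped, A skipped, D skipped, E skipped, F skipped.
Slots: [1:C] [2:B]
Profit = 46 + 58 = 104

104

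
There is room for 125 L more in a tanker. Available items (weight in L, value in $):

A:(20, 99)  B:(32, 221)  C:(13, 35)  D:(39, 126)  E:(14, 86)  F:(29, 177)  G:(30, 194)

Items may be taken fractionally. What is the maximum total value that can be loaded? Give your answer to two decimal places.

Greedy by value/weight ratio, highest first.
Order: B (221/32=6.91) > G (194/30=6.47) > E (86/14=6.14) > F (177/29=6.10) > A (99/20=4.95) > D (126/39=3.23) > C (35/13=2.69)
Fill: take B (32 @ 221) → take G (30 @ 194) → take E (14 @ 86) → take F (29 @ 177) → take A (20 @ 99); 125/125 used.
Total value = 777.00

777.00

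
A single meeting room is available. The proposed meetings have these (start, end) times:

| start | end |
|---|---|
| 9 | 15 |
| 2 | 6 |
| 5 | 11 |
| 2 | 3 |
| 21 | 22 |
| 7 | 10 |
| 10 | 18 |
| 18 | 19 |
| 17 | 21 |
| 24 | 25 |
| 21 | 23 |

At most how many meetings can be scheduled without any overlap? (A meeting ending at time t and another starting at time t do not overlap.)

6

Sorted by end: (2,3)  (2,6)  (7,10)  (5,11)  (9,15)  (10,18)  (18,19)  (17,21)  (21,22)  (21,23)  (24,25)
take (2,3); take (7,10); skip (5,11); take (10,18); take (18,19); take (21,22); take (24,25).
Selected 6 meetings.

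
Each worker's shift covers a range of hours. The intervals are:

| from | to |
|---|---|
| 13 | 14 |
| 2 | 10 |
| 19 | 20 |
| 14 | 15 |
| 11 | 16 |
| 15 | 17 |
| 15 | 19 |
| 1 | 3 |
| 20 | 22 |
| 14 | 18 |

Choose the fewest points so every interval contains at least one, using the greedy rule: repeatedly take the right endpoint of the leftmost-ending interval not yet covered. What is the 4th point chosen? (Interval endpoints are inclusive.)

20

Process intervals by earliest right end; each time one isn't hit yet, stab at its right endpoint.
Sorted: [1,3] [2,10] [13,14] [14,15] [11,16] [15,17] [14,18] [15,19] [19,20] [20,22]
{[1,3],[2,10]} hit by 3; {[13,14],[14,15],[11,16]} hit by 14; {[15,17],[14,18],[15,19]} hit by 17; {[19,20],[20,22]} hit by 20.
Points: 3, 14, 17, 20 (4 total).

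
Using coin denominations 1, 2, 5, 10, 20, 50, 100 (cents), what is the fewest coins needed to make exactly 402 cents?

5

402 − 4×100→2 − 1×2→0
Total coins = 4 + 1 = 5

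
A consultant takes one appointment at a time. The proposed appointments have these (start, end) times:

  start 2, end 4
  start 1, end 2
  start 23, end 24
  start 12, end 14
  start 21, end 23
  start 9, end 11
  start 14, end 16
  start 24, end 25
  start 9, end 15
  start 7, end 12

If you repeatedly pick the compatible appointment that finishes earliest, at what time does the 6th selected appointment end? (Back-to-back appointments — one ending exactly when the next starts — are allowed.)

23

Greedy by earliest finish: after sorting by end time, pick each interval compatible with the last pick.
Sorted by end: (1,2)  (2,4)  (9,11)  (7,12)  (12,14)  (9,15)  (14,16)  (21,23)  (23,24)  (24,25)
take (1,2); take (2,4); take (9,11); take (12,14); skip (9,15); take (14,16); take (21,23); take (23,24); take (24,25).
Selected: (1,2) (2,4) (9,11) (12,14) (14,16) (21,23) (23,24) (24,25)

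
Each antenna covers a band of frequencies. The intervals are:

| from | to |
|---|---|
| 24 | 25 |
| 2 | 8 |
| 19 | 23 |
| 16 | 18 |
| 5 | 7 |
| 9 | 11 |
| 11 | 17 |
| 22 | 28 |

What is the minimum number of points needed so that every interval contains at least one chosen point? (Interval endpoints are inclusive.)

Sorted: [5,7] [2,8] [9,11] [11,17] [16,18] [19,23] [24,25] [22,28]
{[5,7],[2,8]} hit by 7; {[9,11],[11,17]} hit by 11; {[16,18]} hit by 18; {[19,23]} hit by 23; {[24,25],[22,28]} hit by 25.
Points: 7, 11, 18, 23, 25 (5 total).

5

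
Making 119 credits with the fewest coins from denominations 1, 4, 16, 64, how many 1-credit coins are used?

3

Use the largest denomination that fits, subtract, and repeat.
119 = 1×64 + 3×16 + 1×4 + 3×1
Count of 1: 3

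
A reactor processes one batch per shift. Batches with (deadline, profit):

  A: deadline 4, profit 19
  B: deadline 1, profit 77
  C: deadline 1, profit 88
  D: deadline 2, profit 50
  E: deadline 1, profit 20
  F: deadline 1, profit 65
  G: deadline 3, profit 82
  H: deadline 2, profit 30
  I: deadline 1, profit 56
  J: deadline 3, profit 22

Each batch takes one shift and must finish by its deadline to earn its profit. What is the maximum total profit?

239

Sort by profit descending; place each in the latest free slot ≤ its deadline.
By profit: C(d1,88), G(d3,82), B(d1,77), F(d1,65), I(d1,56), D(d2,50), H(d2,30), J(d3,22), E(d1,20), A(d4,19)
C→slot 1; G→slot 3; B skipped; F skipped; I skipped; D→slot 2; H skipped; J skipped; E skipped; A→slot 4.
Profit = 88 + 50 + 82 + 19 = 239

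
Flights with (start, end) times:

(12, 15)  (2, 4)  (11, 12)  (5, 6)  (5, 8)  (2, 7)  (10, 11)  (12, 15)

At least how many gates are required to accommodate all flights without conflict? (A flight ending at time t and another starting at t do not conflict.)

3

Events (time:±→running): 2:+→1 2:+→2 4:-→1 5:+→2 5:+→3 … peak 3.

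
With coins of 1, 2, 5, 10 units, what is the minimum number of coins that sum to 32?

4

Greedy: take as many of the largest coin as possible, then repeat with the remainder.
32 − 3×10→2 − 1×2→0
Total coins = 3 + 1 = 4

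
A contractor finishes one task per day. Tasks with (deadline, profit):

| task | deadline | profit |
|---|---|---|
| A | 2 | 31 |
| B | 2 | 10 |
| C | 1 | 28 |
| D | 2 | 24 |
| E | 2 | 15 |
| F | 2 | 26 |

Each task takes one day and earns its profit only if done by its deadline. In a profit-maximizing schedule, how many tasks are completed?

Sort by profit descending; place each in the latest free slot ≤ its deadline.
By profit: A(d2,31), C(d1,28), F(d2,26), D(d2,24), E(d2,15), B(d2,10)
A→slot 2; C→slot 1; F skipped; D skipped; E skipped; B skipped.
2 of 6 scheduled.

2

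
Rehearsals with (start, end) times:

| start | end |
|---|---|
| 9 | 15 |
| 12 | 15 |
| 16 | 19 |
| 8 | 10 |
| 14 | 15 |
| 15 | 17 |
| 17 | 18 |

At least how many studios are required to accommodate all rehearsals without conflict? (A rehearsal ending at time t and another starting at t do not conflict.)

starts: [8, 9, 12, 14, 15, 16, 17]
ends:   [10, 15, 15, 15, 17, 18, 19]
s8→1 s9→2 e10→1 s12→2 s14→3  — peak 3.

3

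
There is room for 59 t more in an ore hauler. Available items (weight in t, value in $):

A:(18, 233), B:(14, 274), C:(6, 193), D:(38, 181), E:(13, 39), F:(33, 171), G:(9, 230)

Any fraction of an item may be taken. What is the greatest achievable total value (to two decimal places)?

Sort by value per unit weight and fill in that order.
Ratios (sorted): C 32.17, G 25.56, B 19.57, A 12.94, F 5.18, D 4.76, E 3.00
take C (6 @ 193); take G (9 @ 230); take B (14 @ 274); take A (18 @ 233); take 12/33 of F → 62.18. Capacity used 59/59.
Total value = 992.18

992.18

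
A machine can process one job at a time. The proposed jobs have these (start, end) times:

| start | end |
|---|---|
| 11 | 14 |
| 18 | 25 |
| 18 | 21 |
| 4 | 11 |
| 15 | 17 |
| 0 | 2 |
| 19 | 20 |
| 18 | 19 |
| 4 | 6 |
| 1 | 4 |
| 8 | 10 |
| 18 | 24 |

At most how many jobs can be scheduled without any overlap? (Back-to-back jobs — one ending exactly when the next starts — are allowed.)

Sorted by end: (0,2)  (1,4)  (4,6)  (8,10)  (4,11)  (11,14)  (15,17)  (18,19)  (19,20)  (18,21)  (18,24)  (18,25)
take (0,2); skip (1,4); take (4,6); take (8,10); skip (4,11); take (11,14); take (15,17); take (18,19); take (19,20); skip (18,21); skip (18,24); skip (18,25).
Selected 7 jobs.

7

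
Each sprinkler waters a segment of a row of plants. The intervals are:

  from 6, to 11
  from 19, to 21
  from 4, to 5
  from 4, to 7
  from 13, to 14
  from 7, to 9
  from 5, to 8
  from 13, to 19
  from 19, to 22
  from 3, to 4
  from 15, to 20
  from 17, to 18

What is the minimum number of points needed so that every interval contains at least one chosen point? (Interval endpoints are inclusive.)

Process intervals by earliest right end; each time one isn't hit yet, stab at its right endpoint.
Sorted: [3,4] [4,5] [4,7] [5,8] [7,9] [6,11] [13,14] [17,18] [13,19] [15,20] [19,21] [19,22]
{[3,4],[4,5],[4,7]} hit by 4; {[5,8],[7,9],[6,11]} hit by 8; {[13,14]} hit by 14; {[17,18],[13,19],[15,20]} hit by 18; {[19,21],[19,22]} hit by 21.
Points: 4, 8, 14, 18, 21 (5 total).

5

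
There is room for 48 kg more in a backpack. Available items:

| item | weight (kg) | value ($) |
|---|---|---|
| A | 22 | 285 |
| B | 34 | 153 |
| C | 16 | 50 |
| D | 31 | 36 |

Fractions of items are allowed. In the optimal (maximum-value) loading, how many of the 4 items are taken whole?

1

Sort by value per unit weight and fill in that order.
Order: A (285/22=12.95) > B (153/34=4.50) > C (50/16=3.12) > D (36/31=1.16)
Fill: take A (22 @ 285) → take 26/34 of B → 117.00; 48/48 used.
1 item(s) taken whole; one partial (take 26/34 of B).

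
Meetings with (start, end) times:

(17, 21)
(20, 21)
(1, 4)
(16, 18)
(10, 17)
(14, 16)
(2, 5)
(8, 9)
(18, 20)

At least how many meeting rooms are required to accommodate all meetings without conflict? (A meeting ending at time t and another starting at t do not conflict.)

Events (time:±→running): 1:+→1 2:+→2 … peak 2.

2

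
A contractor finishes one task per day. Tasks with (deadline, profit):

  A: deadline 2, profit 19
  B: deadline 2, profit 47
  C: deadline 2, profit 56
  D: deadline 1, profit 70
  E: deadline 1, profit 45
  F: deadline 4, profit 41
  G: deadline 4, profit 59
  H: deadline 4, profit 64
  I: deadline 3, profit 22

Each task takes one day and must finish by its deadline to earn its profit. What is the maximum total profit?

249

Sort by profit descending; place each in the latest free slot ≤ its deadline.
Profit order: D=70 H=64 G=59 C=56 B=47 E=45 F=41 I=22 A=19
Assign: D→slot 1, H→slot 4, G→slot 3, C→slot 2, B skipped, E skipped, F skipped, I skipped, A skipped.
Slots: [1:D] [2:C] [3:G] [4:H]
Profit = 70 + 56 + 59 + 64 = 249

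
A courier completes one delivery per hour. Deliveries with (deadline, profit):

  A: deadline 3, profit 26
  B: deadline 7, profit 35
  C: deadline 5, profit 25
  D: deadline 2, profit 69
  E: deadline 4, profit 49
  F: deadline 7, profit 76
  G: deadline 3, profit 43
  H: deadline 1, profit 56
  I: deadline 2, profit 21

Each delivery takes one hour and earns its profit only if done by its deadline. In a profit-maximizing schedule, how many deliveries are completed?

Profit order: F=76 D=69 H=56 E=49 G=43 B=35 A=26 C=25 I=21
Assign: F→slot 7, D→slot 2, H→slot 1, E→slot 4, G→slot 3, B→slot 6, A skipped, C→slot 5, I skipped.
Slots: [1:H] [2:D] [3:G] [4:E] [5:C] [6:B] [7:F]
7 of 9 scheduled.

7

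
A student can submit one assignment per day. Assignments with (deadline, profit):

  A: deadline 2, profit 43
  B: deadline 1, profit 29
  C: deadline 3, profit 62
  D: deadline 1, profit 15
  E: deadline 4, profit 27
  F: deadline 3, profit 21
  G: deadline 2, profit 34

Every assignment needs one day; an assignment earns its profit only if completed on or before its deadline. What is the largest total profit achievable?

166

Sort by profit descending; place each in the latest free slot ≤ its deadline.
By profit: C(d3,62), A(d2,43), G(d2,34), B(d1,29), E(d4,27), F(d3,21), D(d1,15)
C→slot 3; A→slot 2; G→slot 1; B skipped; E→slot 4; F skipped; D skipped.
Profit = 34 + 43 + 62 + 27 = 166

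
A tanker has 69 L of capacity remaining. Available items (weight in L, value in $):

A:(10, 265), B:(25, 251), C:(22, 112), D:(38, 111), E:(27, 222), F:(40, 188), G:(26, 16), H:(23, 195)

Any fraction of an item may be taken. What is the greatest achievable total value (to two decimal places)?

801.44

Sort by value per unit weight and fill in that order.
Order: A (265/10=26.50) > B (251/25=10.04) > H (195/23=8.48) > E (222/27=8.22) > C (112/22=5.09) > F (188/40=4.70) > D (111/38=2.92) > G (16/26=0.62)
Fill: take A (10 @ 265) → take B (25 @ 251) → take H (23 @ 195) → take 11/27 of E → 90.44; 69/69 used.
Total value = 801.44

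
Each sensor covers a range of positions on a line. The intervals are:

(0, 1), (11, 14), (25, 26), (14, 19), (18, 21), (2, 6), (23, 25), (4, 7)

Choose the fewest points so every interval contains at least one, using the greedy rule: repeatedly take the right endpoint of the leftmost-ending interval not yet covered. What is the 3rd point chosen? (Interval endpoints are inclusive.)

Sort by right endpoint; whenever an interval is uncovered, place a point at its right end.
By right end: [0,1]  [2,6]  [4,7]  [11,14]  [14,19]  [18,21]  [23,25]  [25,26]
[0,1] uncovered → point at 1; [2,6] uncovered → point at 6; [11,14] uncovered → point at 14; [18,21] uncovered → point at 21; [23,25] uncovered → point at 25.
Points: 1, 6, 14, 21, 25 (5 total).

14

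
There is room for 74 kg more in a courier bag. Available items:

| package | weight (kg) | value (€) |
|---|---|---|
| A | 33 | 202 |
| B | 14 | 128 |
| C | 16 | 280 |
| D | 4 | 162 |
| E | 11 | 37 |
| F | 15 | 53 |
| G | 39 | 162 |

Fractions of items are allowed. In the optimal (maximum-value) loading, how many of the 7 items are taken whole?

4

Sort by value per unit weight and fill in that order.
Ratios (sorted): D 40.50, C 17.50, B 9.14, A 6.12, G 4.15, F 3.53, E 3.36
take D (4 @ 162); take C (16 @ 280); take B (14 @ 128); take A (33 @ 202); take 7/39 of G → 29.08. Capacity used 74/74.
4 item(s) taken whole; one partial (take 7/39 of G).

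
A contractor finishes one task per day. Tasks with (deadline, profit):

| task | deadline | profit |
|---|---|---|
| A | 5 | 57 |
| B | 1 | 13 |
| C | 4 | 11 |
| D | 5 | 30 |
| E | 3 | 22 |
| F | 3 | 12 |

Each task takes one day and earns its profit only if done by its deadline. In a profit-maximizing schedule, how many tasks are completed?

Sort by profit descending; place each in the latest free slot ≤ its deadline.
By profit: A(d5,57), D(d5,30), E(d3,22), B(d1,13), F(d3,12), C(d4,11)
A→slot 5; D→slot 4; E→slot 3; B→slot 1; F→slot 2; C skipped.
5 of 6 scheduled.

5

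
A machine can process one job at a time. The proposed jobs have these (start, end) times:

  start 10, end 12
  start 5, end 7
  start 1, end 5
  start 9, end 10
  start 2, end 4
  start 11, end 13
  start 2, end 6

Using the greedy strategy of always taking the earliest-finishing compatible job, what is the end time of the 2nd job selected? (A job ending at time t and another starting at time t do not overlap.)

7

Order by finish time; keep every interval that doesn't clash with the previous kept one.
By end time: (2,4), (1,5), (2,6), (5,7), (9,10), (10,12), (11,13).
Pick (2,4); next start ≥ 4 → (5,7); next start ≥ 7 → (9,10); next start ≥ 10 → (10,12).
Selected: (2,4) (5,7) (9,10) (10,12)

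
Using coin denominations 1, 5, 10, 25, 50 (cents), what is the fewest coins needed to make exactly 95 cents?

4

95 = 1×50 + 1×25 + 2×10
Total coins = 1 + 1 + 2 = 4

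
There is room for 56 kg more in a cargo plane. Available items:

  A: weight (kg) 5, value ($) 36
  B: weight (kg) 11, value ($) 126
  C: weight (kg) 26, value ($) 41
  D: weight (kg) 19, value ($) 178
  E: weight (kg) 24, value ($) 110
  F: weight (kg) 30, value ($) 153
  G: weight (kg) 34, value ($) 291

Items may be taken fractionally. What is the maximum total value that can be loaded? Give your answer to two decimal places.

526.53

Ratios (sorted): B 11.45, D 9.37, G 8.56, A 7.20, F 5.10, E 4.58, C 1.58
take B (11 @ 126); take D (19 @ 178); take 26/34 of G → 222.53. Capacity used 56/56.
Total value = 526.53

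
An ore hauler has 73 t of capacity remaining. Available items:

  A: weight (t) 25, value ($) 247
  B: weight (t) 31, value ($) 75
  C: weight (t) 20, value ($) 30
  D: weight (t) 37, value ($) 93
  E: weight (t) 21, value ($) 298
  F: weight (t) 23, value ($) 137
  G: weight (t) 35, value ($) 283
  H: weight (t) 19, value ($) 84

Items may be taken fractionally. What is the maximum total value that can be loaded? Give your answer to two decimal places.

Ratios (sorted): E 14.19, A 9.88, G 8.09, F 5.96, H 4.42, D 2.51, B 2.42, C 1.50
take E (21 @ 298); take A (25 @ 247); take 27/35 of G → 218.31. Capacity used 73/73.
Total value = 763.31

763.31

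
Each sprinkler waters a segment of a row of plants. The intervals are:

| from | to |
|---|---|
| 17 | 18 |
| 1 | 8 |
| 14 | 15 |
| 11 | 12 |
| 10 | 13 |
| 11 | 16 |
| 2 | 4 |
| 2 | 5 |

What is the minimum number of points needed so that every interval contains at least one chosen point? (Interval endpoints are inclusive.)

4

Sort by right endpoint; whenever an interval is uncovered, place a point at its right end.
By right end: [2,4]  [2,5]  [1,8]  [11,12]  [10,13]  [14,15]  [11,16]  [17,18]
[2,4] uncovered → point at 4; [11,12] uncovered → point at 12; [14,15] uncovered → point at 15; [17,18] uncovered → point at 18.
Points: 4, 12, 15, 18 (4 total).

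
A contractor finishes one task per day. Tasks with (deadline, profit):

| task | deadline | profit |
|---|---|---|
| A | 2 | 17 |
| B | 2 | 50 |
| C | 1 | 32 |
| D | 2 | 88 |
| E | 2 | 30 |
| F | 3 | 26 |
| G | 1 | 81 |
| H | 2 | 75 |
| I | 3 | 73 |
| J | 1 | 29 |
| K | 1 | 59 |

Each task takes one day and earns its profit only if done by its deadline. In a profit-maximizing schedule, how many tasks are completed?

3

Sort by profit descending; place each in the latest free slot ≤ its deadline.
Profit order: D=88 G=81 H=75 I=73 K=59 B=50 C=32 E=30 J=29 F=26 A=17
Assign: D→slot 2, G→slot 1, H skipped, I→slot 3, K skipped, B skipped, C skipped, E skipped, J skipped, F skipped, A skipped.
Slots: [1:G] [2:D] [3:I]
3 of 11 scheduled.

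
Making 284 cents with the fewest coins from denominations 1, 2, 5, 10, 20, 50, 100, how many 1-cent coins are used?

284 = 2×100 + 1×50 + 1×20 + 1×10 + 2×2
Count of 1: 0

0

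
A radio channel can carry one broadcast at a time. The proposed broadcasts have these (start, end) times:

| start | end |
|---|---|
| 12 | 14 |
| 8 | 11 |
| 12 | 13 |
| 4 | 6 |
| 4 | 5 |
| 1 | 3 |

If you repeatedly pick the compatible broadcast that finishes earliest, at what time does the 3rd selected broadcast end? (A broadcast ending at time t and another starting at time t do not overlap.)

11

Sorted by end: (1,3)  (4,5)  (4,6)  (8,11)  (12,13)  (12,14)
take (1,3); take (4,5); take (8,11); take (12,13).
Selected: (1,3) (4,5) (8,11) (12,13)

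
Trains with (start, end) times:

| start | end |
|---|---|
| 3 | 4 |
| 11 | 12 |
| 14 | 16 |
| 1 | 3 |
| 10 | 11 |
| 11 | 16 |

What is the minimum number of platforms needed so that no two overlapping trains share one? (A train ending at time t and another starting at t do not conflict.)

The answer is the maximum number of intervals overlapping at any instant.
Events (time:±→running): 1:+→1 3:-→0 3:+→1 4:-→0 10:+→1 11:-→0 11:+→1 11:+→2 … peak 2.

2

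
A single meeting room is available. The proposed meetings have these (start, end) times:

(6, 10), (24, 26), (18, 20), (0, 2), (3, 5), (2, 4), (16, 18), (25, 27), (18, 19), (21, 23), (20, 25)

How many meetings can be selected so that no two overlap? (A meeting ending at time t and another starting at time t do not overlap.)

7

Sorted by end: (0,2)  (2,4)  (3,5)  (6,10)  (16,18)  (18,19)  (18,20)  (21,23)  (20,25)  (24,26)  (25,27)
take (0,2); take (2,4); take (6,10); take (16,18); take (18,19); skip (18,20); take (21,23); skip (20,25); take (24,26).
Selected 7 meetings.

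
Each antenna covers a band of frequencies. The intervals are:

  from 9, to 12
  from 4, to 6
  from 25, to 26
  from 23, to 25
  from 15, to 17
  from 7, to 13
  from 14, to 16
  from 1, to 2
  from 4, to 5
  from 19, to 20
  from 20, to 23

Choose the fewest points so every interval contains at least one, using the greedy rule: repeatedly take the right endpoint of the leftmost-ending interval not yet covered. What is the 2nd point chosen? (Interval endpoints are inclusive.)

5

Sorted: [1,2] [4,5] [4,6] [9,12] [7,13] [14,16] [15,17] [19,20] [20,23] [23,25] [25,26]
{[1,2]} hit by 2; {[4,5],[4,6]} hit by 5; {[9,12],[7,13]} hit by 12; {[14,16],[15,17]} hit by 16; {[19,20],[20,23]} hit by 20; {[23,25],[25,26]} hit by 25.
Points: 2, 5, 12, 16, 20, 25 (6 total).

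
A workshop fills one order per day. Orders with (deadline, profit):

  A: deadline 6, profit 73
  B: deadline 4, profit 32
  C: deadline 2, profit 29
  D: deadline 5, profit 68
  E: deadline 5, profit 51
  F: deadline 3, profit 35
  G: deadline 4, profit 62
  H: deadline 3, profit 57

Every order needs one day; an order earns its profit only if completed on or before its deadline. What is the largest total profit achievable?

Take jobs in profit order; each goes to the latest open slot no later than its deadline.
Profit order: A=73 D=68 G=62 H=57 E=51 F=35 B=32 C=29
Assign: A→slot 6, D→slot 5, G→slot 4, H→slot 3, E→slot 2, F→slot 1, B skipped, C skipped.
Slots: [1:F] [2:E] [3:H] [4:G] [5:D] [6:A]
Profit = 35 + 51 + 57 + 62 + 68 + 73 = 346

346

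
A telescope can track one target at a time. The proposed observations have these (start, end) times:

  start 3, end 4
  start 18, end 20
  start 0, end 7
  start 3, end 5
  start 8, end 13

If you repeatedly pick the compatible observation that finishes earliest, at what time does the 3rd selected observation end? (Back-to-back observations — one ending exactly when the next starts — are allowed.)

20

Sorted by end: (3,4)  (3,5)  (0,7)  (8,13)  (18,20)
take (3,4); skip (0,7); take (8,13); take (18,20).
Selected: (3,4) (8,13) (18,20)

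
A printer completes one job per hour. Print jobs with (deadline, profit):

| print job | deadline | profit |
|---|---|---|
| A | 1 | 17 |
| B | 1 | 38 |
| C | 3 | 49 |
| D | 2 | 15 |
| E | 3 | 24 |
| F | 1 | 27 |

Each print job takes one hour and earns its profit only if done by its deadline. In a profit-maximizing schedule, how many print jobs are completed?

Take jobs in profit order; each goes to the latest open slot no later than its deadline.
Profit order: C=49 B=38 F=27 E=24 A=17 D=15
Assign: C→slot 3, B→slot 1, F skipped, E→slot 2, A skipped, D skipped.
Slots: [1:B] [2:E] [3:C]
3 of 6 scheduled.

3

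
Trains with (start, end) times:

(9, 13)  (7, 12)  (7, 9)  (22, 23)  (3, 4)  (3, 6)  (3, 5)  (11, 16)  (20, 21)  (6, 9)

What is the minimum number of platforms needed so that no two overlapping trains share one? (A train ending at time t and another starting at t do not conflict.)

Count concurrent intervals with a sweep; the peak is the room count.
Events (time:±→running): 3:+→1 3:+→2 3:+→3 … peak 3.

3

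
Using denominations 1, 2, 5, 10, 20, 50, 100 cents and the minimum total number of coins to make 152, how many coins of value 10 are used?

0

152 = 1×100 + 1×50 + 1×2
Count of 10: 0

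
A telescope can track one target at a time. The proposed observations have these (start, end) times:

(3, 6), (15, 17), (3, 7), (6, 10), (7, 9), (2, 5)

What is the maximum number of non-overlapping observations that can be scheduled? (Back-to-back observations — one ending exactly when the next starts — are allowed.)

Order by finish time; keep every interval that doesn't clash with the previous kept one.
Sorted by end: (2,5)  (3,6)  (3,7)  (7,9)  (6,10)  (15,17)
take (2,5); take (7,9); take (15,17).
Selected 3 observations.

3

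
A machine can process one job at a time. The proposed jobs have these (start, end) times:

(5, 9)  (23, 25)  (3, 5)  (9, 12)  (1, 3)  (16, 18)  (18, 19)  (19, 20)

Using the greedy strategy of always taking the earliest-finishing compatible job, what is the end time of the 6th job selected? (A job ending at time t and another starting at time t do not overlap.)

Sorted by end: (1,3)  (3,5)  (5,9)  (9,12)  (16,18)  (18,19)  (19,20)  (23,25)
take (1,3); take (3,5); take (5,9); take (9,12); take (16,18); take (18,19); take (19,20); take (23,25).
Selected: (1,3) (3,5) (5,9) (9,12) (16,18) (18,19) (19,20) (23,25)

19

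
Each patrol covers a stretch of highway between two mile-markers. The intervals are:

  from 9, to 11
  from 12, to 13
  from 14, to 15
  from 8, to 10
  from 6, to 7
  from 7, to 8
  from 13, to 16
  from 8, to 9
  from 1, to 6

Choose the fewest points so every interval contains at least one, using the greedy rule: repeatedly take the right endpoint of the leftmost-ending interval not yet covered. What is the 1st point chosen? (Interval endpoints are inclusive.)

6

Process intervals by earliest right end; each time one isn't hit yet, stab at its right endpoint.
Sorted: [1,6] [6,7] [7,8] [8,9] [8,10] [9,11] [12,13] [14,15] [13,16]
{[1,6],[6,7]} hit by 6; {[7,8],[8,9],[8,10]} hit by 8; {[9,11]} hit by 11; {[12,13]} hit by 13; {[14,15],[13,16]} hit by 15.
Points: 6, 8, 11, 13, 15 (5 total).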